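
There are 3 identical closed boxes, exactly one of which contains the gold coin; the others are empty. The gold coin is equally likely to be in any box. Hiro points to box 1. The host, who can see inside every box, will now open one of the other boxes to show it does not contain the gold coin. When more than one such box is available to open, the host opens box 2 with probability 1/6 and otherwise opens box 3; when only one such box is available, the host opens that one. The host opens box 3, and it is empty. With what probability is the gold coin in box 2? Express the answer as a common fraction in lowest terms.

Apply Bayes' rule, conditioning on where the gold coin actually is.
If it is in box 1 (prior 1/3): box 2 is available but not opened, probability 5/6; weight (1/3)·(5/6) = 5/18.
If it is in box 2 (prior 1/3): only box 3 is available, probability 1; weight (1/3)·1 = 1/3.
If it is in box 3 (prior 1/3): the host opened box 3, so this case is ruled out; weight (1/3)·0 = 0.
The weights sum to 11/18.
So P(the gold coin in box 2 | the host opened box 3) = (1/3) / (11/18) = 6/11.

6/11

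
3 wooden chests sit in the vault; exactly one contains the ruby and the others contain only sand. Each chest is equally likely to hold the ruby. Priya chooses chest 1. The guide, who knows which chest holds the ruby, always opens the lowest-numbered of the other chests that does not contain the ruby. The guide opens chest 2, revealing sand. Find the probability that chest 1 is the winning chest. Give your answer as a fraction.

Apply Bayes' rule, conditioning on where the ruby actually is.
If it is in either of chests 1 and 3 (prior 1/3 each): chest 2 is the lowest-numbered option available, probability 1; weight (1/3)·1 = 1/3 each.
If it is in chest 2 (prior 1/3): the guide opened chest 2, so this case is ruled out; weight (1/3)·0 = 0.
The weights sum to 2/3.
So P(the ruby in chest 1 | the guide opened chest 2) = (1/3) / (2/3) = 1/2.

1/2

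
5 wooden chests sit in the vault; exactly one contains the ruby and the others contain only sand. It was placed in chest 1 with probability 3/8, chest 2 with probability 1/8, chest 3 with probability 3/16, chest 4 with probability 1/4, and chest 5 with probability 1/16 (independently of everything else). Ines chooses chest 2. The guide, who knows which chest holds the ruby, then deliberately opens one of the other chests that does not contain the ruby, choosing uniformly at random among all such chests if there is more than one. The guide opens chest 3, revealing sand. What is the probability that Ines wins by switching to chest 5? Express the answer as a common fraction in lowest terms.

2/25

Apply Bayes' rule, conditioning on where the ruby actually is.
If it is in chest 1 (prior 3/8): the guide has 3 equally likely choices, so probability 1/3; weight (3/8)·(1/3) = 1/8.
If it is in chest 2 (prior 1/8): the guide has 4 equally likely choices, so probability 1/4; weight (1/8)·(1/4) = 1/32.
If it is in chest 3 (prior 3/16): the guide opened chest 3, so this case is ruled out; weight (3/16)·0 = 0.
If it is in chest 4 (prior 1/4): the guide has 3 equally likely choices, so probability 1/3; weight (1/4)·(1/3) = 1/12.
If it is in chest 5 (prior 1/16): the guide has 3 equally likely choices, so probability 1/3; weight (1/16)·(1/3) = 1/48.
The weights sum to 25/96.
So P(the ruby in chest 5 | the guide opened chest 3) = (1/48) / (25/96) = 2/25.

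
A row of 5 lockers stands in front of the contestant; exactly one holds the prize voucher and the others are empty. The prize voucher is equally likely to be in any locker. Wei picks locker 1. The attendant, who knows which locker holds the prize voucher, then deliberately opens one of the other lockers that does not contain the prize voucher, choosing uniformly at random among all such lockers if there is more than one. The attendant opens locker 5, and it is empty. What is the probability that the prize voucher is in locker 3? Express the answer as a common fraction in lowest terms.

4/15

Condition on the true location of the prize voucher.
If it is in locker 1 (prior 1/5): the attendant has 4 equally likely choices, so probability 1/4; weight (1/5)·(1/4) = 1/20.
If it is in any of lockers 2, 3, and 4 (prior 1/5 each): the attendant has 3 equally likely choices, so probability 1/3; weight (1/5)·(1/3) = 1/15 each.
If it is in locker 5 (prior 1/5): the attendant opened locker 5, so this case is ruled out; weight (1/5)·0 = 0.
The weights sum to 1/4.
So P(the prize voucher in locker 3 | the attendant opened locker 5) = (1/15) / (1/4) = 4/15.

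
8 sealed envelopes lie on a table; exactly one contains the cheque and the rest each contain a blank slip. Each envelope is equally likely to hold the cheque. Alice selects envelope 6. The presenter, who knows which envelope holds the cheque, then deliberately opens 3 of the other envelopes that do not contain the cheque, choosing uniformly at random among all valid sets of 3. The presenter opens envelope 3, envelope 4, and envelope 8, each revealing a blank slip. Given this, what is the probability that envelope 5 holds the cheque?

7/32

Consider each possible location of the cheque in turn.
If it is in any of envelopes 1, 2, 5, and 7 (prior 1/8 each): the presenter has 20 equally likely choices, so probability 1/20; weight (1/8)·(1/20) = 1/160 each.
If it is in any of envelopes 3, 4, and 8 (prior 1/8 each): that envelope was opened and seen not to hold the prize — ruled out; weight (1/8)·0 = 0 each.
If it is in envelope 6 (prior 1/8): the presenter has 35 equally likely choices, so probability 1/35; weight (1/8)·(1/35) = 1/280.
The weights sum to 1/35.
So P(the cheque in envelope 5 | the presenter opened envelope 3, envelope 4, and envelope 8) = (1/160) / (1/35) = 7/32.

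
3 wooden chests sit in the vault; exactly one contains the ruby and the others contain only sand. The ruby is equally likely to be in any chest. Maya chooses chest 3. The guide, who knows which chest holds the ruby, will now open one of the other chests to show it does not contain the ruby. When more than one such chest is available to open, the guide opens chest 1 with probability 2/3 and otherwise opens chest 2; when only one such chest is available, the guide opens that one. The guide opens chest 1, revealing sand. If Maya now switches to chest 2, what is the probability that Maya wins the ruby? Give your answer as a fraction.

3/5

Condition on the true location of the ruby.
If it is in chest 1 (prior 1/3): the guide opened chest 1, so this case is ruled out; weight (1/3)·0 = 0.
If it is in chest 2 (prior 1/3): only chest 1 is available, probability 1; weight (1/3)·1 = 1/3.
If it is in chest 3 (prior 1/3): chest 1 is available, opened with probability 2/3; weight (1/3)·(2/3) = 2/9.
The weights sum to 5/9.
So P(the ruby in chest 2 | the guide opened chest 1) = (1/3) / (5/9) = 3/5.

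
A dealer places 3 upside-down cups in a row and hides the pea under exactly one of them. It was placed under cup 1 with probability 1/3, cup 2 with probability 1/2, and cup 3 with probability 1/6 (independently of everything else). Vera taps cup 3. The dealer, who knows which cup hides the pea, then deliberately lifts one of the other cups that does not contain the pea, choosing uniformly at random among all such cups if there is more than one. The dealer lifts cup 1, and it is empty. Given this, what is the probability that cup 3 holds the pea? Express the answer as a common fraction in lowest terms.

Apply Bayes' rule, conditioning on where the pea actually is.
If it is under cup 1 (prior 1/3): the dealer opened cup 1, so this case is ruled out; weight (1/3)·0 = 0.
If it is under cup 2 (prior 1/2): the dealer has no choice, probability 1; weight (1/2)·1 = 1/2.
If it is under cup 3 (prior 1/6): the dealer has 2 equally likely choices, so probability 1/2; weight (1/6)·(1/2) = 1/12.
The weights sum to 7/12.
So P(the pea under cup 3 | the dealer opened cup 1) = (1/12) / (7/12) = 1/7.

1/7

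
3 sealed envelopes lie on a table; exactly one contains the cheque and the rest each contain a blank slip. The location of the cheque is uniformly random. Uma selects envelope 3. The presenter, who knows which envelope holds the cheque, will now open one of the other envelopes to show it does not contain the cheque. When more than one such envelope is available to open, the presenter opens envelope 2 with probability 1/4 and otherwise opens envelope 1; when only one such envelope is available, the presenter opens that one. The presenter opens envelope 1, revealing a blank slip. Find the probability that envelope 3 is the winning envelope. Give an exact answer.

Apply Bayes' rule, conditioning on where the cheque actually is.
If it is in envelope 1 (prior 1/3): the presenter opened envelope 1, so this case is ruled out; weight (1/3)·0 = 0.
If it is in envelope 2 (prior 1/3): only envelope 1 is available, probability 1; weight (1/3)·1 = 1/3.
If it is in envelope 3 (prior 1/3): envelope 2 is available but not opened, probability 3/4; weight (1/3)·(3/4) = 1/4.
The weights sum to 7/12.
So P(the cheque in envelope 3 | the presenter opened envelope 1) = (1/4) / (7/12) = 3/7.

3/7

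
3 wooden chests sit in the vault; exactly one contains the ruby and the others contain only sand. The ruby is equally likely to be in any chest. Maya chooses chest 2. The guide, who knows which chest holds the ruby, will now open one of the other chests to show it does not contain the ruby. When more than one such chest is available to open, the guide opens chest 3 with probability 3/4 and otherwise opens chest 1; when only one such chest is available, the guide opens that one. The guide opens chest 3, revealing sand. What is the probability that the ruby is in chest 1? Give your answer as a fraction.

Condition on the true location of the ruby.
If it is in chest 1 (prior 1/3): only chest 3 is available, probability 1; weight (1/3)·1 = 1/3.
If it is in chest 2 (prior 1/3): chest 3 is available, opened with probability 3/4; weight (1/3)·(3/4) = 1/4.
If it is in chest 3 (prior 1/3): the guide opened chest 3, so this case is ruled out; weight (1/3)·0 = 0.
The weights sum to 7/12.
So P(the ruby in chest 1 | the guide opened chest 3) = (1/3) / (7/12) = 4/7.

4/7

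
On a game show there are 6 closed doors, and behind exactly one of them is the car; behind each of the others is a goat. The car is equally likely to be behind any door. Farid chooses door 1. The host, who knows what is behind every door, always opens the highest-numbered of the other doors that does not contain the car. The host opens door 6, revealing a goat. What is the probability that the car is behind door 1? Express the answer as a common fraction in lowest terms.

Apply Bayes' rule, conditioning on where the car actually is.
If it is behind any of doors 1, 2, 3, 4, and 5 (prior 1/6 each): door 6 is the highest-numbered option available, probability 1; weight (1/6)·1 = 1/6 each.
If it is behind door 6 (prior 1/6): the host opened door 6, so this case is ruled out; weight (1/6)·0 = 0.
The weights sum to 5/6.
So P(the car behind door 1 | the host opened door 6) = (1/6) / (5/6) = 1/5.

1/5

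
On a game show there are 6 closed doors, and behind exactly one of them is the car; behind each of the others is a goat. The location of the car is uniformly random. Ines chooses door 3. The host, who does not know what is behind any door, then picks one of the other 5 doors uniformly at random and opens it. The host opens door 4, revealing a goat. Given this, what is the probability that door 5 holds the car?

Apply Bayes' rule, conditioning on where the car actually is.
If it is behind any of doors 1, 2, 3, 5, and 6 (prior 1/6 each): the host picks door 4 with probability 1/5 regardless, and it is not the prize; weight (1/6)·(1/5) = 1/30 each.
If it is behind door 4 (prior 1/6): the host opened door 4, so this case is ruled out; weight (1/6)·0 = 0.
The weights sum to 1/6.
So P(the car behind door 5 | the host opened door 4) = (1/30) / (1/6) = 1/5.

1/5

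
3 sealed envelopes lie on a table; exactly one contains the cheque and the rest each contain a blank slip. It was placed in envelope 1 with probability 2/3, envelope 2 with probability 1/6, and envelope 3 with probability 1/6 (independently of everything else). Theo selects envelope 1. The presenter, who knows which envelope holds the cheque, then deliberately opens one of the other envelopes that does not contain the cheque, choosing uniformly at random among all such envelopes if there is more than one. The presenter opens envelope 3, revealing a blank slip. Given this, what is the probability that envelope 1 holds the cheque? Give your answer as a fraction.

2/3

Consider each possible location of the cheque in turn.
If it is in envelope 1 (prior 2/3): the presenter has 2 equally likely choices, so probability 1/2; weight (2/3)·(1/2) = 1/3.
If it is in envelope 2 (prior 1/6): the presenter has no choice, probability 1; weight (1/6)·1 = 1/6.
If it is in envelope 3 (prior 1/6): the presenter opened envelope 3, so this case is ruled out; weight (1/6)·0 = 0.
The weights sum to 1/2.
So P(the cheque in envelope 1 | the presenter opened envelope 3) = (1/3) / (1/2) = 2/3.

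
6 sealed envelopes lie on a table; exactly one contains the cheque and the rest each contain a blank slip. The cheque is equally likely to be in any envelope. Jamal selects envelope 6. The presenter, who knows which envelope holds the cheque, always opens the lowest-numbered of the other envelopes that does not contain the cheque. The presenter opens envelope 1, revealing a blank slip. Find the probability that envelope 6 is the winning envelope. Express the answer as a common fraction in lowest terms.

1/5

Consider each possible location of the cheque in turn.
If it is in envelope 1 (prior 1/6): the presenter opened envelope 1, so this case is ruled out; weight (1/6)·0 = 0.
If it is in any of envelopes 2, 3, 4, 5, and 6 (prior 1/6 each): envelope 1 is the lowest-numbered option available, probability 1; weight (1/6)·1 = 1/6 each.
The weights sum to 5/6.
So P(the cheque in envelope 6 | the presenter opened envelope 1) = (1/6) / (5/6) = 1/5.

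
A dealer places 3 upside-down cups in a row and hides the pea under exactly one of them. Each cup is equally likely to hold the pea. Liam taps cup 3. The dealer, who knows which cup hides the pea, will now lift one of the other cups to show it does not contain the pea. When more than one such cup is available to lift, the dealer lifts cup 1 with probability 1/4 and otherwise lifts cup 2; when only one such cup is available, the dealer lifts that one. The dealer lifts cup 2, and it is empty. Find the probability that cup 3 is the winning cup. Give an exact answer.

3/7

Condition on the true location of the pea.
If it is under cup 1 (prior 1/3): only cup 2 is available, probability 1; weight (1/3)·1 = 1/3.
If it is under cup 2 (prior 1/3): the dealer opened cup 2, so this case is ruled out; weight (1/3)·0 = 0.
If it is under cup 3 (prior 1/3): cup 1 is available but not opened, probability 3/4; weight (1/3)·(3/4) = 1/4.
The weights sum to 7/12.
So P(the pea under cup 3 | the dealer opened cup 2) = (1/4) / (7/12) = 3/7.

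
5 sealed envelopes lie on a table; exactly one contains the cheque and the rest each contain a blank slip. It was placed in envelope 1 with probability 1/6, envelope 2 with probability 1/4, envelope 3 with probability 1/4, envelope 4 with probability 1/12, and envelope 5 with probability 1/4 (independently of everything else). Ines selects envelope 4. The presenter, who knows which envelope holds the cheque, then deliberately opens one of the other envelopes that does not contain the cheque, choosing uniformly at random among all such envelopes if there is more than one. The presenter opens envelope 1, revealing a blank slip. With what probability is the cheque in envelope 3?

4/13

Apply Bayes' rule, conditioning on where the cheque actually is.
If it is in envelope 1 (prior 1/6): the presenter opened envelope 1, so this case is ruled out; weight (1/6)·0 = 0.
If it is in any of envelopes 2, 3, and 5 (prior 1/4 each): the presenter has 3 equally likely choices, so probability 1/3; weight (1/4)·(1/3) = 1/12 each.
If it is in envelope 4 (prior 1/12): the presenter has 4 equally likely choices, so probability 1/4; weight (1/12)·(1/4) = 1/48.
The weights sum to 13/48.
So P(the cheque in envelope 3 | the presenter opened envelope 1) = (1/12) / (13/48) = 4/13.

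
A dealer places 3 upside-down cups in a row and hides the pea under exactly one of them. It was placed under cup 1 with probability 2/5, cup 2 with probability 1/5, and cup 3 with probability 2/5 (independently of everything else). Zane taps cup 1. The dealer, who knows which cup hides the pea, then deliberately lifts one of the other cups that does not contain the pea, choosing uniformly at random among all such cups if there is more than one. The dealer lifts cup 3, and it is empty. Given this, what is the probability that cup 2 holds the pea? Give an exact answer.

1/2

Apply Bayes' rule, conditioning on where the pea actually is.
If it is under cup 1 (prior 2/5): the dealer has 2 equally likely choices, so probability 1/2; weight (2/5)·(1/2) = 1/5.
If it is under cup 2 (prior 1/5): the dealer has no choice, probability 1; weight (1/5)·1 = 1/5.
If it is under cup 3 (prior 2/5): the dealer opened cup 3, so this case is ruled out; weight (2/5)·0 = 0.
The weights sum to 2/5.
So P(the pea under cup 2 | the dealer opened cup 3) = (1/5) / (2/5) = 1/2.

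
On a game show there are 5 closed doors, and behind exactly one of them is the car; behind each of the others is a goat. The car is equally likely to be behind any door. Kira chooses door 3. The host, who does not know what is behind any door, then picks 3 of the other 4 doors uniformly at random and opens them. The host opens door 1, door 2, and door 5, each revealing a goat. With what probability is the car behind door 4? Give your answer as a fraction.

1/2

Because the host chose which doors to open without knowing where the car is, the choice is independent of the prize location. Learning that none of the 3 opened doors holds the car simply rules out those 3 locations and leaves the remaining 2 doors still equally likely by symmetry.
So P(the car behind door 4) = 1/2.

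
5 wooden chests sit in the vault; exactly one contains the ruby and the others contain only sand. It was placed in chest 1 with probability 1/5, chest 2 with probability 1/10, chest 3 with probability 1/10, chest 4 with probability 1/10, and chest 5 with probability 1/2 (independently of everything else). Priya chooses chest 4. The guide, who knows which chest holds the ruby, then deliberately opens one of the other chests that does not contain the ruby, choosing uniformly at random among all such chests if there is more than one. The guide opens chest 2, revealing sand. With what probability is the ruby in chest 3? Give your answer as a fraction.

4/35

Condition on the true location of the ruby.
If it is in chest 1 (prior 1/5): the guide has 3 equally likely choices, so probability 1/3; weight (1/5)·(1/3) = 1/15.
If it is in chest 2 (prior 1/10): the guide opened chest 2, so this case is ruled out; weight (1/10)·0 = 0.
If it is in chest 3 (prior 1/10): the guide has 3 equally likely choices, so probability 1/3; weight (1/10)·(1/3) = 1/30.
If it is in chest 4 (prior 1/10): the guide has 4 equally likely choices, so probability 1/4; weight (1/10)·(1/4) = 1/40.
If it is in chest 5 (prior 1/2): the guide has 3 equally likely choices, so probability 1/3; weight (1/2)·(1/3) = 1/6.
The weights sum to 7/24.
So P(the ruby in chest 3 | the guide opened chest 2) = (1/30) / (7/24) = 4/35.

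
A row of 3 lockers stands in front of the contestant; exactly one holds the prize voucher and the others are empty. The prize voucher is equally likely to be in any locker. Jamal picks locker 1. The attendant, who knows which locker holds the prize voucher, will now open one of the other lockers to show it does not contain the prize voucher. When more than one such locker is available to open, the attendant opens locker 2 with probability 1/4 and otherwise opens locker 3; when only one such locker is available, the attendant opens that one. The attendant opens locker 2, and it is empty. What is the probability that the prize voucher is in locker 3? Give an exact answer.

Apply Bayes' rule, conditioning on where the prize voucher actually is.
If it is in locker 1 (prior 1/3): locker 2 is available, opened with probability 1/4; weight (1/3)·(1/4) = 1/12.
If it is in locker 2 (prior 1/3): the attendant opened locker 2, so this case is ruled out; weight (1/3)·0 = 0.
If it is in locker 3 (prior 1/3): only locker 2 is available, probability 1; weight (1/3)·1 = 1/3.
The weights sum to 5/12.
So P(the prize voucher in locker 3 | the attendant opened locker 2) = (1/3) / (5/12) = 4/5.

4/5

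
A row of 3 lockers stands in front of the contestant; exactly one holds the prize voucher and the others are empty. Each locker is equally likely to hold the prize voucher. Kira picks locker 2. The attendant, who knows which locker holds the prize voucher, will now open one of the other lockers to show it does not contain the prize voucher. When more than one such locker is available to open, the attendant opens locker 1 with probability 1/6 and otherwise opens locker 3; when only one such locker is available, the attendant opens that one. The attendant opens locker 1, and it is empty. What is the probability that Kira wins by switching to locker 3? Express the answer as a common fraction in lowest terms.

Apply Bayes' rule, conditioning on where the prize voucher actually is.
If it is in locker 1 (prior 1/3): the attendant opened locker 1, so this case is ruled out; weight (1/3)·0 = 0.
If it is in locker 2 (prior 1/3): locker 1 is available, opened with probability 1/6; weight (1/3)·(1/6) = 1/18.
If it is in locker 3 (prior 1/3): only locker 1 is available, probability 1; weight (1/3)·1 = 1/3.
The weights sum to 7/18.
So P(the prize voucher in locker 3 | the attendant opened locker 1) = (1/3) / (7/18) = 6/7.

6/7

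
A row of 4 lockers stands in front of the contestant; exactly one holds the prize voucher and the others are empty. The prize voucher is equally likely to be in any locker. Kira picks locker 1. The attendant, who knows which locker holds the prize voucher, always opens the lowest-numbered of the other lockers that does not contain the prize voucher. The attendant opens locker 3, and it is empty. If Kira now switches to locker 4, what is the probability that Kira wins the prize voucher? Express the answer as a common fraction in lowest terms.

0

Consider each possible location of the prize voucher in turn.
If it is in either of lockers 1 and 4 (prior 1/4 each): the attendant would have opened locker 2 instead, probability 0; weight (1/4)·0 = 0 each.
If it is in locker 2 (prior 1/4): locker 3 is the lowest-numbered option available, probability 1; weight (1/4)·1 = 1/4.
If it is in locker 3 (prior 1/4): the attendant opened locker 3, so this case is ruled out; weight (1/4)·0 = 0.
The weights sum to 1/4.
So P(the prize voucher in locker 4 | the attendant opened locker 3) = 0 / (1/4) = 0.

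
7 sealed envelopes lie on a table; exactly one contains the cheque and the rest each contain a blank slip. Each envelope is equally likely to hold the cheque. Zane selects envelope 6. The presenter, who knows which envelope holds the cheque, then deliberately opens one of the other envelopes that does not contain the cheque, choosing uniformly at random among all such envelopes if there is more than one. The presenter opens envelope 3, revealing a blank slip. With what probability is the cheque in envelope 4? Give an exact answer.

6/35

Consider each possible location of the cheque in turn.
If it is in any of envelopes 1, 2, 4, 5, and 7 (prior 1/7 each): the presenter has 5 equally likely choices, so probability 1/5; weight (1/7)·(1/5) = 1/35 each.
If it is in envelope 3 (prior 1/7): the presenter opened envelope 3, so this case is ruled out; weight (1/7)·0 = 0.
If it is in envelope 6 (prior 1/7): the presenter has 6 equally likely choices, so probability 1/6; weight (1/7)·(1/6) = 1/42.
The weights sum to 1/6.
So P(the cheque in envelope 4 | the presenter opened envelope 3) = (1/35) / (1/6) = 6/35.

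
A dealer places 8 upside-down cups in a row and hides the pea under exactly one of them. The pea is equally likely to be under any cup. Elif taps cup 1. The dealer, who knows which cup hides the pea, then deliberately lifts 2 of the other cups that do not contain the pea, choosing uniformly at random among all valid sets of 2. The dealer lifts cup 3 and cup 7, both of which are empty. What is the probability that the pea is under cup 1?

1/8

Apply Bayes' rule, conditioning on where the pea actually is.
If it is under cup 1 (prior 1/8): the dealer has 21 equally likely choices, so probability 1/21; weight (1/8)·(1/21) = 1/168.
If it is under any of cups 2, 4, 5, 6, and 8 (prior 1/8 each): the dealer has 15 equally likely choices, so probability 1/15; weight (1/8)·(1/15) = 1/120 each.
If it is under either of cups 3 and 7 (prior 1/8 each): that cup was opened and seen not to hold the prize — ruled out; weight (1/8)·0 = 0 each.
The weights sum to 1/21.
So P(the pea under cup 1 | the dealer opened cup 3 and cup 7) = (1/168) / (1/21) = 1/8.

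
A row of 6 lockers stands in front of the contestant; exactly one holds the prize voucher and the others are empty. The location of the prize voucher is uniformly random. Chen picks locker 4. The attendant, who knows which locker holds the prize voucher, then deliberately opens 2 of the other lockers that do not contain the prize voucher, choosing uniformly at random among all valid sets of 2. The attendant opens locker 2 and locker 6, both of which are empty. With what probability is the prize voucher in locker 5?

5/18

Apply Bayes' rule, conditioning on where the prize voucher actually is.
If it is in any of lockers 1, 3, and 5 (prior 1/6 each): the attendant has 6 equally likely choices, so probability 1/6; weight (1/6)·(1/6) = 1/36 each.
If it is in either of lockers 2 and 6 (prior 1/6 each): that locker was opened and seen not to hold the prize — ruled out; weight (1/6)·0 = 0 each.
If it is in locker 4 (prior 1/6): the attendant has 10 equally likely choices, so probability 1/10; weight (1/6)·(1/10) = 1/60.
The weights sum to 1/10.
So P(the prize voucher in locker 5 | the attendant opened locker 2 and locker 6) = (1/36) / (1/10) = 5/18.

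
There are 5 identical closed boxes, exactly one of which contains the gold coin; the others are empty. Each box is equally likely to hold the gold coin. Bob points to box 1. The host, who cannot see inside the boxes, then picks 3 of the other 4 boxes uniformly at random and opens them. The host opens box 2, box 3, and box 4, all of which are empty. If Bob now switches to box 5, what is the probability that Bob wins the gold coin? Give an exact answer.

1/2

Condition on the true location of the gold coin.
If it is in either of boxes 1 and 5 (prior 1/5 each): the host picks exactly this set with probability 1/4 regardless, and none is the prize; weight (1/5)·(1/4) = 1/20 each.
If it is in any of boxes 2, 3, and 4 (prior 1/5 each): that box was opened and seen not to hold the prize — ruled out; weight (1/5)·0 = 0 each.
The weights sum to 1/10.
So P(the gold coin in box 5 | the host opened box 2, box 3, and box 4) = (1/20) / (1/10) = 1/2.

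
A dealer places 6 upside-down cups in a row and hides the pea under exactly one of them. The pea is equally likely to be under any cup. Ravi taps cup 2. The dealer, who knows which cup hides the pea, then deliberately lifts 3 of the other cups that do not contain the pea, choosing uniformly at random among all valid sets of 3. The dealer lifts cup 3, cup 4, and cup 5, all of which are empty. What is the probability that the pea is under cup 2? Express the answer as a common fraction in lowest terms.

Condition on the true location of the pea.
If it is under either of cups 1 and 6 (prior 1/6 each): the dealer has 4 equally likely choices, so probability 1/4; weight (1/6)·(1/4) = 1/24 each.
If it is under cup 2 (prior 1/6): the dealer has 10 equally likely choices, so probability 1/10; weight (1/6)·(1/10) = 1/60.
If it is under any of cups 3, 4, and 5 (prior 1/6 each): that cup was opened and seen not to hold the prize — ruled out; weight (1/6)·0 = 0 each.
The weights sum to 1/10.
So P(the pea under cup 2 | the dealer opened cup 3, cup 4, and cup 5) = (1/60) / (1/10) = 1/6.

1/6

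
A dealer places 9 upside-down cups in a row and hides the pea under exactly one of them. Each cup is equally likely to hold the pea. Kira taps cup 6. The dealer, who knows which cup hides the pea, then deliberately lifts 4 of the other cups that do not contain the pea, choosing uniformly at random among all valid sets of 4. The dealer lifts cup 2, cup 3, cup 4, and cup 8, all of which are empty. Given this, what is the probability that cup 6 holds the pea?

1/9

Consider each possible location of the pea in turn.
If it is under any of cups 1, 5, 7, and 9 (prior 1/9 each): the dealer has 35 equally likely choices, so probability 1/35; weight (1/9)·(1/35) = 1/315 each.
If it is under any of cups 2, 3, 4, and 8 (prior 1/9 each): that cup was opened and seen not to hold the prize — ruled out; weight (1/9)·0 = 0 each.
If it is under cup 6 (prior 1/9): the dealer has 70 equally likely choices, so probability 1/70; weight (1/9)·(1/70) = 1/630.
The weights sum to 1/70.
So P(the pea under cup 6 | the dealer opened cup 2, cup 3, cup 4, and cup 8) = (1/630) / (1/70) = 1/9.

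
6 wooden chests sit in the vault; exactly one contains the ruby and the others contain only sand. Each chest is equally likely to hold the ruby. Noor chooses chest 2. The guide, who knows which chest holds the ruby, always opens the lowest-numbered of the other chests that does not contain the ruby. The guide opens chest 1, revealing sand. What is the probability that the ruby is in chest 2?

1/5

Consider each possible location of the ruby in turn.
If it is in chest 1 (prior 1/6): the guide opened chest 1, so this case is ruled out; weight (1/6)·0 = 0.
If it is in any of chests 2, 3, 4, 5, and 6 (prior 1/6 each): chest 1 is the lowest-numbered option available, probability 1; weight (1/6)·1 = 1/6 each.
The weights sum to 5/6.
So P(the ruby in chest 2 | the guide opened chest 1) = (1/6) / (5/6) = 1/5.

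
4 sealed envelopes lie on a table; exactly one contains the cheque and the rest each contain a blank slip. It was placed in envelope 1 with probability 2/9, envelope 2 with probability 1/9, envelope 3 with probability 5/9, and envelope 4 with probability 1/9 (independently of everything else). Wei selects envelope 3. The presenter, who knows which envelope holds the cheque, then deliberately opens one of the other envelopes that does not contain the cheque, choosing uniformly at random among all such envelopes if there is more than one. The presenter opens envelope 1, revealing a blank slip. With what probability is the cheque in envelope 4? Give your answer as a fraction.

Consider each possible location of the cheque in turn.
If it is in envelope 1 (prior 2/9): the presenter opened envelope 1, so this case is ruled out; weight (2/9)·0 = 0.
If it is in either of envelopes 2 and 4 (prior 1/9 each): the presenter has 2 equally likely choices, so probability 1/2; weight (1/9)·(1/2) = 1/18 each.
If it is in envelope 3 (prior 5/9): the presenter has 3 equally likely choices, so probability 1/3; weight (5/9)·(1/3) = 5/27.
The weights sum to 8/27.
So P(the cheque in envelope 4 | the presenter opened envelope 1) = (1/18) / (8/27) = 3/16.

3/16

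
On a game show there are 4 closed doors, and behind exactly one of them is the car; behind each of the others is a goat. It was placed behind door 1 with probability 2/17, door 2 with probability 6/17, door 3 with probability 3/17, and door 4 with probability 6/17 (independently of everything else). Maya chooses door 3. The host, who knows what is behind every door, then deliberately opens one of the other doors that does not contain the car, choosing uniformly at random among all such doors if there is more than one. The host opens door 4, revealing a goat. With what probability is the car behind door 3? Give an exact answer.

1/5

Condition on the true location of the car.
If it is behind door 1 (prior 2/17): the host has 2 equally likely choices, so probability 1/2; weight (2/17)·(1/2) = 1/17.
If it is behind door 2 (prior 6/17): the host has 2 equally likely choices, so probability 1/2; weight (6/17)·(1/2) = 3/17.
If it is behind door 3 (prior 3/17): the host has 3 equally likely choices, so probability 1/3; weight (3/17)·(1/3) = 1/17.
If it is behind door 4 (prior 6/17): the host opened door 4, so this case is ruled out; weight (6/17)·0 = 0.
The weights sum to 5/17.
So P(the car behind door 3 | the host opened door 4) = (1/17) / (5/17) = 1/5.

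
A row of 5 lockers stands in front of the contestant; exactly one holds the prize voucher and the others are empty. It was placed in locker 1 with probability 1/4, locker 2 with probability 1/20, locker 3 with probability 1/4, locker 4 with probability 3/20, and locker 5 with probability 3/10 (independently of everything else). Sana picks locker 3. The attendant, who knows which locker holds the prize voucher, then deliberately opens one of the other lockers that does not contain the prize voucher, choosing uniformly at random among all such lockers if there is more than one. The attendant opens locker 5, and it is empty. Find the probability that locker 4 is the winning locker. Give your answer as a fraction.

Consider each possible location of the prize voucher in turn.
If it is in locker 1 (prior 1/4): the attendant has 3 equally likely choices, so probability 1/3; weight (1/4)·(1/3) = 1/12.
If it is in locker 2 (prior 1/20): the attendant has 3 equally likely choices, so probability 1/3; weight (1/20)·(1/3) = 1/60.
If it is in locker 3 (prior 1/4): the attendant has 4 equally likely choices, so probability 1/4; weight (1/4)·(1/4) = 1/16.
If it is in locker 4 (prior 3/20): the attendant has 3 equally likely choices, so probability 1/3; weight (3/20)·(1/3) = 1/20.
If it is in locker 5 (prior 3/10): the attendant opened locker 5, so this case is ruled out; weight (3/10)·0 = 0.
The weights sum to 17/80.
So P(the prize voucher in locker 4 | the attendant opened locker 5) = (1/20) / (17/80) = 4/17.

4/17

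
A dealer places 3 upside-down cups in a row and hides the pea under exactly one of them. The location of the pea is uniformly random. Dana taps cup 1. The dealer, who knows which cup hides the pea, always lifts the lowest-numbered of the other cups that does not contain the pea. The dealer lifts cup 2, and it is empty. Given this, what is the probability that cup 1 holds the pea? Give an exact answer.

Consider each possible location of the pea in turn.
If it is under either of cups 1 and 3 (prior 1/3 each): cup 2 is the lowest-numbered option available, probability 1; weight (1/3)·1 = 1/3 each.
If it is under cup 2 (prior 1/3): the dealer opened cup 2, so this case is ruled out; weight (1/3)·0 = 0.
The weights sum to 2/3.
So P(the pea under cup 1 | the dealer opened cup 2) = (1/3) / (2/3) = 1/2.

1/2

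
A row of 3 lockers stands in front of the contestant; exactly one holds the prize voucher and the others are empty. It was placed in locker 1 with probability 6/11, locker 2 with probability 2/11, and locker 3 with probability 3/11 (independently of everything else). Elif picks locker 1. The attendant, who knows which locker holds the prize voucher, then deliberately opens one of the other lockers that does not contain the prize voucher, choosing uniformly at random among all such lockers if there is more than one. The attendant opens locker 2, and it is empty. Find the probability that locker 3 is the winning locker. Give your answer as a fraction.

Condition on the true location of the prize voucher.
If it is in locker 1 (prior 6/11): the attendant has 2 equally likely choices, so probability 1/2; weight (6/11)·(1/2) = 3/11.
If it is in locker 2 (prior 2/11): the attendant opened locker 2, so this case is ruled out; weight (2/11)·0 = 0.
If it is in locker 3 (prior 3/11): the attendant has no choice, probability 1; weight (3/11)·1 = 3/11.
The weights sum to 6/11.
So P(the prize voucher in locker 3 | the attendant opened locker 2) = (3/11) / (6/11) = 1/2.

1/2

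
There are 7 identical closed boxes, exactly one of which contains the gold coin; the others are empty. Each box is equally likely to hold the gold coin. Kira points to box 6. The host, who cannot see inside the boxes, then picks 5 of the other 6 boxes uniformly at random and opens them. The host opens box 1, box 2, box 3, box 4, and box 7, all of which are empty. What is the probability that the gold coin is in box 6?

Consider each possible location of the gold coin in turn.
If it is in any of boxes 1, 2, 3, 4, and 7 (prior 1/7 each): that box was opened and seen not to hold the prize — ruled out; weight (1/7)·0 = 0 each.
If it is in either of boxes 5 and 6 (prior 1/7 each): the host picks exactly this set with probability 1/6 regardless, and none is the prize; weight (1/7)·(1/6) = 1/42 each.
The weights sum to 1/21.
So P(the gold coin in box 6 | the host opened box 1, box 2, box 3, box 4, and box 7) = (1/42) / (1/21) = 1/2.

1/2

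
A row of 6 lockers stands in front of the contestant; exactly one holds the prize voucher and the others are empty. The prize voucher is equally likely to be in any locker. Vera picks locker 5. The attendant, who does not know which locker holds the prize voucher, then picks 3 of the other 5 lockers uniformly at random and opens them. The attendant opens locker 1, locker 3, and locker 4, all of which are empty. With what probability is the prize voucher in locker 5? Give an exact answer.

Apply Bayes' rule, conditioning on where the prize voucher actually is.
If it is in any of lockers 1, 3, and 4 (prior 1/6 each): that locker was opened and seen not to hold the prize — ruled out; weight (1/6)·0 = 0 each.
If it is in any of lockers 2, 5, and 6 (prior 1/6 each): the attendant picks exactly this set with probability 1/10 regardless, and none is the prize; weight (1/6)·(1/10) = 1/60 each.
The weights sum to 1/20.
So P(the prize voucher in locker 5 | the attendant opened locker 1, locker 3, and locker 4) = (1/60) / (1/20) = 1/3.

1/3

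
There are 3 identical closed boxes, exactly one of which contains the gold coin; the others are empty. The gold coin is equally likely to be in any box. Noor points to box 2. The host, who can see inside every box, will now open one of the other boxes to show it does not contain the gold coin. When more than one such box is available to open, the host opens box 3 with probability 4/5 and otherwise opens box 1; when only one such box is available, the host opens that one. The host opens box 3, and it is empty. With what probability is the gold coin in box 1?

Apply Bayes' rule, conditioning on where the gold coin actually is.
If it is in box 1 (prior 1/3): only box 3 is available, probability 1; weight (1/3)·1 = 1/3.
If it is in box 2 (prior 1/3): box 3 is available, opened with probability 4/5; weight (1/3)·(4/5) = 4/15.
If it is in box 3 (prior 1/3): the host opened box 3, so this case is ruled out; weight (1/3)·0 = 0.
The weights sum to 3/5.
So P(the gold coin in box 1 | the host opened box 3) = (1/3) / (3/5) = 5/9.

5/9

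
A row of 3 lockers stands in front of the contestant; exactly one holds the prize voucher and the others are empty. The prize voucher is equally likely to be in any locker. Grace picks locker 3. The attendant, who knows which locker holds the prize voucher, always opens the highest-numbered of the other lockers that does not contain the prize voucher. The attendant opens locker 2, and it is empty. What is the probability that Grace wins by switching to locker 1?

Apply Bayes' rule, conditioning on where the prize voucher actually is.
If it is in either of lockers 1 and 3 (prior 1/3 each): locker 2 is the highest-numbered option available, probability 1; weight (1/3)·1 = 1/3 each.
If it is in locker 2 (prior 1/3): the attendant opened locker 2, so this case is ruled out; weight (1/3)·0 = 0.
The weights sum to 2/3.
So P(the prize voucher in locker 1 | the attendant opened locker 2) = (1/3) / (2/3) = 1/2.

1/2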